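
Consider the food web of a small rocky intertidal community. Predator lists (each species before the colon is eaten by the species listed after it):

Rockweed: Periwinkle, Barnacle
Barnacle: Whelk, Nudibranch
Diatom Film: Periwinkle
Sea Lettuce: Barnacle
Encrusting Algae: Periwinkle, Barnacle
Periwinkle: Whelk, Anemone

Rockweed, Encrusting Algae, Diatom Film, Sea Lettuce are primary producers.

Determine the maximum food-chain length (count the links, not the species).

One longest chain: Rockweed → Periwinkle → Whelk.
It has 3 species and 2 links.

2 links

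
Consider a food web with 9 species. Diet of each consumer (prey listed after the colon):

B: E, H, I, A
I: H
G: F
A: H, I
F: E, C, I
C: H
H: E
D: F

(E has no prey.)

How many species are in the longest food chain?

One longest chain: E → H → C → F → G.
It has 5 species and 4 links.

5 species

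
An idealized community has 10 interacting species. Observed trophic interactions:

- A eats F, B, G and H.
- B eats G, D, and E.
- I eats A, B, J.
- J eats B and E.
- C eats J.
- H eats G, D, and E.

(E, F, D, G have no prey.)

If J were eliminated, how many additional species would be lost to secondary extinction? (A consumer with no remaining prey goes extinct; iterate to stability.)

1

Remove J.
Round 1: C (all prey gone) → extinct.
No further losses. Total secondary extinctions: 1.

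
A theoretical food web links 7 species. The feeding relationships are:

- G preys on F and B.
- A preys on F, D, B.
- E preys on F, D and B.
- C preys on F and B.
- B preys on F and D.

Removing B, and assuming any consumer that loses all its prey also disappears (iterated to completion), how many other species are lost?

Remove B.
Every predator of it retains at least one other prey: G still has F; E still has D, F; A still has D, F; C still has F.
No consumer loses all prey, so no secondary extinctions occur.

0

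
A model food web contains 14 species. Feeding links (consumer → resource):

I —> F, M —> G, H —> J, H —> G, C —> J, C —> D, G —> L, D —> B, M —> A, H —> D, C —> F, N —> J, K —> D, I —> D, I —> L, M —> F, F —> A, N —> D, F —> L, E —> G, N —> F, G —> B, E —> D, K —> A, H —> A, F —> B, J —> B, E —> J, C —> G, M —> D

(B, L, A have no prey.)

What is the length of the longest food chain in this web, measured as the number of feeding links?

One longest chain: B → D → H.
It has 3 species and 2 links.

2 links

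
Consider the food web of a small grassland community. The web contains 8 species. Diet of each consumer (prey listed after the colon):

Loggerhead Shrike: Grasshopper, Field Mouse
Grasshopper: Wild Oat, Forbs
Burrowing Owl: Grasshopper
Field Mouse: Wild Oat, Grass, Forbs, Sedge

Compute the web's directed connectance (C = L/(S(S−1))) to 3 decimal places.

C = 0.161

The web has S = 8 species and L = 9 feeding links.
C = L / (S(S−1)) = 9 / 56 = 0.1607 ≈ 0.161.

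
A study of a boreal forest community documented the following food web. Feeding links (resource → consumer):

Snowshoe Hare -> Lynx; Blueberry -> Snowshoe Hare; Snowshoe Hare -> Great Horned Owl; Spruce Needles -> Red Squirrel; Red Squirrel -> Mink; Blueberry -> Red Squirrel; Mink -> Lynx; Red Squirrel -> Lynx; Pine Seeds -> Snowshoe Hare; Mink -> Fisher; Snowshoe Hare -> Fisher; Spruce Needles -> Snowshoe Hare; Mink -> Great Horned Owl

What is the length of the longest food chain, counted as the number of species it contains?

4 species

One longest chain: Spruce Needles → Red Squirrel → Mink → Great Horned Owl.
It has 4 species and 3 links.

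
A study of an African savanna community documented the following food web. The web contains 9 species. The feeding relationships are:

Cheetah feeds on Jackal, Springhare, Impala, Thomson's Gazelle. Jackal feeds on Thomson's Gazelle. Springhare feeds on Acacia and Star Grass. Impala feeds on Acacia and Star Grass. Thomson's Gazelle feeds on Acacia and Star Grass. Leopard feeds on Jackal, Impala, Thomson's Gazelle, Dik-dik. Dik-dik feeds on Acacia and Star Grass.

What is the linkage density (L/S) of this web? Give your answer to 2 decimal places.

L/S = 1.89

There are L = 17 links among S = 9 species.
L/S = 17/9 = 1.8889 ≈ 1.89.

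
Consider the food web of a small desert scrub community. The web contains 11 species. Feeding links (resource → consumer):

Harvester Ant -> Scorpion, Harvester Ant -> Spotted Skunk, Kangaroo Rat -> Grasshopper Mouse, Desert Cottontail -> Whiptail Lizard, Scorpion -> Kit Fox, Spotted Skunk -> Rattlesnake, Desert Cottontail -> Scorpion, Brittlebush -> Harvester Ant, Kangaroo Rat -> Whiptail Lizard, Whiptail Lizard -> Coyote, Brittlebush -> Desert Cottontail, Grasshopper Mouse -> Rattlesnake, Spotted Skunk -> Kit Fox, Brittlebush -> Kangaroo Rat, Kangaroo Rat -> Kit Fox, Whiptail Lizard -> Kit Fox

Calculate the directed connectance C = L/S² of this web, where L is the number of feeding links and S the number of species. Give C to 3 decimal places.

C = 0.132

The web has S = 11 species and L = 16 feeding links.
C = L / S² = 16 / 121 = 0.1322 ≈ 0.132.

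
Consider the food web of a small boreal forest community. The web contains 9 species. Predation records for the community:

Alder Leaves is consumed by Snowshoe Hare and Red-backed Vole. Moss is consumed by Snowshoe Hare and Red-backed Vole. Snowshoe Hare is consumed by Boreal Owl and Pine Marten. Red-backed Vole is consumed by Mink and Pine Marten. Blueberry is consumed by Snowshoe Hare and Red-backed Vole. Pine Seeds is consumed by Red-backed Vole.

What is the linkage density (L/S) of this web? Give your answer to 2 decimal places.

There are L = 11 links among S = 9 species.
L/S = 11/9 = 1.2222 ≈ 1.22.

L/S = 1.22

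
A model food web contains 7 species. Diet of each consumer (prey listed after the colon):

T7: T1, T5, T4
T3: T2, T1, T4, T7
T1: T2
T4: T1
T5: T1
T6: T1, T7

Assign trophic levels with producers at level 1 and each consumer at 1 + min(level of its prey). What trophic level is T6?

T2 is a producer → level 1.
T1 eats T2 → level 2.
T6 eats T1 → level 3.
No prey of T6 is below level 2, so 3 is the minimum.

Trophic level 3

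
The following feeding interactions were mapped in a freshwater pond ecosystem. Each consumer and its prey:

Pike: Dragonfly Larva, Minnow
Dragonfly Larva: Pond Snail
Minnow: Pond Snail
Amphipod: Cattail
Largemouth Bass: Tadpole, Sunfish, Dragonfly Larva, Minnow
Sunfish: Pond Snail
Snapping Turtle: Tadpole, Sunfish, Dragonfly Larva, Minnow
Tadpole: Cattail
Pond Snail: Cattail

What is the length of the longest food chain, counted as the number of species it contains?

4 species

One longest chain: Cattail → Pond Snail → Dragonfly Larva → Pike.
It has 4 species and 3 links.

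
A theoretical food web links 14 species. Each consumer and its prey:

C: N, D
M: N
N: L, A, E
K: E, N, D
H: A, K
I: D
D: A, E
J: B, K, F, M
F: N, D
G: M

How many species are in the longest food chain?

One longest chain: L → N → M → G.
It has 4 species and 3 links.

4 species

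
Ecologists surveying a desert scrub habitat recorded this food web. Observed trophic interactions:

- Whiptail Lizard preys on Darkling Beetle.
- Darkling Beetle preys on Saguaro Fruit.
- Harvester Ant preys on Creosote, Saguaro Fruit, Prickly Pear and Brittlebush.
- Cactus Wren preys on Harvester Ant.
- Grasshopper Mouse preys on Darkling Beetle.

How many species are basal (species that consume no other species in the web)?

4

Basal species (no prey listed): Creosote, Prickly Pear, Saguaro Fruit, Brittlebush.
Count: 4.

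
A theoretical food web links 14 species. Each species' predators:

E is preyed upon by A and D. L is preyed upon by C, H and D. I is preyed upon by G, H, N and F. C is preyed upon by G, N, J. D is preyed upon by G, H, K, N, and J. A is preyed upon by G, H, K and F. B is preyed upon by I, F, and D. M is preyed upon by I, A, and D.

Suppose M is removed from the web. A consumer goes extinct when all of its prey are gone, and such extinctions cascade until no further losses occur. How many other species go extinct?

0

Remove M.
Every predator of it retains at least one other prey: I still has B; D still has L, B, E; A still has E.
No consumer loses all prey, so no secondary extinctions occur.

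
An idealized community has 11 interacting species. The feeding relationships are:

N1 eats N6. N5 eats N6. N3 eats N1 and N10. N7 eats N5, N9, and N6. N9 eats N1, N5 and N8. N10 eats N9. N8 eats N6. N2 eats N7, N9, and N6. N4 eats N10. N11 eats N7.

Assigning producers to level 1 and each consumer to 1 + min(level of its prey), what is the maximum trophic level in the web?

Producers (level 1): N6.
Following each consumer down to its lowest-level prey: N6 → N8 → N9 → N10 → N4 (levels 1 through 5).
All prey of N4 (N10 4) are at level 4 or above, so N4 is at level 1 + 4 = 5.
Every consumer has at least one prey at level 4 or below, so none exceeds level 5.

5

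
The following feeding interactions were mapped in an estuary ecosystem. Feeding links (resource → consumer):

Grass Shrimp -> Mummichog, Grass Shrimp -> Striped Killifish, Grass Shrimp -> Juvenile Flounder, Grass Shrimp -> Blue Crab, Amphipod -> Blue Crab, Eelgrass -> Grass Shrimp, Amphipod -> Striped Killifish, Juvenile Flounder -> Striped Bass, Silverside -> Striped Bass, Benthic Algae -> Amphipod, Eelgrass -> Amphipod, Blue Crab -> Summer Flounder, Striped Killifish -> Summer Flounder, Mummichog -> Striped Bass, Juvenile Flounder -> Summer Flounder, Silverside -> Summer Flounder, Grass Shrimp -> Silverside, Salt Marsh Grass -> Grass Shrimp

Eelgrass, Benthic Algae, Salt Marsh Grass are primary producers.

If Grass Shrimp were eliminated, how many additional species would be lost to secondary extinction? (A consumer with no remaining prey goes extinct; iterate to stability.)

Remove Grass Shrimp.
Round 1: Juvenile Flounder (all prey gone), Mummichog (all prey gone), Silverside (all prey gone) → extinct.
Round 2: Striped Bass (all prey gone) → extinct.
No further losses. Total secondary extinctions: 4.

4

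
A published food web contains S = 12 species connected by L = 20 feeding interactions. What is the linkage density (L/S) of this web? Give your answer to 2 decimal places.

There are L = 20 links among S = 12 species.
L/S = 20/12 = 1.6667 ≈ 1.67.

L/S = 1.67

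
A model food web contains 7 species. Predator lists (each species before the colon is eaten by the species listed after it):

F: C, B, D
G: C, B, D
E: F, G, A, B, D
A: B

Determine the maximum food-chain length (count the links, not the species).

2 links

One longest chain: E → F → C.
It has 3 species and 2 links.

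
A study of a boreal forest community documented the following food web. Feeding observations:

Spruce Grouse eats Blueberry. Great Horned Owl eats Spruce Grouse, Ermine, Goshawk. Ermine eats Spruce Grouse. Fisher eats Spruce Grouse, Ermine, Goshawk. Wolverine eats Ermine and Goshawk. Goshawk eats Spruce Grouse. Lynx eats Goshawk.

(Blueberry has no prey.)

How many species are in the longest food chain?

4 species

One longest chain: Blueberry → Spruce Grouse → Goshawk → Wolverine.
It has 4 species and 3 links.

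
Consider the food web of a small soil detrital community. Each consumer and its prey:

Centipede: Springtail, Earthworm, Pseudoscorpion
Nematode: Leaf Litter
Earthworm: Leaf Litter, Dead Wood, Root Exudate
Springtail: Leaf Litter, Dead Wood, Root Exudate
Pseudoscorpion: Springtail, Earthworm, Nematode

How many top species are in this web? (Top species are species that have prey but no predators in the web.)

Top species (has prey, but nothing eats it): Centipede.
Count: 1.

1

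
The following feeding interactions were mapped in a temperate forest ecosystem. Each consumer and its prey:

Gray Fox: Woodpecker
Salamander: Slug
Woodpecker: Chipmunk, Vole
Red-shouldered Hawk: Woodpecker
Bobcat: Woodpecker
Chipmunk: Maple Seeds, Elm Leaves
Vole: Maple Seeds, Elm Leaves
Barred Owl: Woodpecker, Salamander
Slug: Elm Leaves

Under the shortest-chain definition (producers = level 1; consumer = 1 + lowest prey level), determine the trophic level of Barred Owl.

Trophic level 4

Maple Seeds is a producer → level 1.
Chipmunk eats Maple Seeds → level 2.
Woodpecker eats Chipmunk → level 3.
Barred Owl eats Woodpecker → level 4.
No prey of Barred Owl is below level 3, so 4 is the minimum.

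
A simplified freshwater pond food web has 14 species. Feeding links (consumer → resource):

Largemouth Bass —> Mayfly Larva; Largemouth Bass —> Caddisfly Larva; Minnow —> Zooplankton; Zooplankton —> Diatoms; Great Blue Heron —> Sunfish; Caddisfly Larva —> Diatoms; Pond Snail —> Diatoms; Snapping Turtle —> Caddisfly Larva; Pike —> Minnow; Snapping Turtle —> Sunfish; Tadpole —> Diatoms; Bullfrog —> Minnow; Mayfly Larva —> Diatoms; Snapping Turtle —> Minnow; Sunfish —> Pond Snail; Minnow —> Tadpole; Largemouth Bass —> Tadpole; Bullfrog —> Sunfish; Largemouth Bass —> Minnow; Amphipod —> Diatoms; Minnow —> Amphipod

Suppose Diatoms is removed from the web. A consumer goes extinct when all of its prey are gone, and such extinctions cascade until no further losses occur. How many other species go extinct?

13

Remove Diatoms.
Round 1: Tadpole (all prey gone), Pond Snail (all prey gone), Amphipod (all prey gone), Caddisfly Larva (all prey gone), Mayfly Larva (all prey gone), Zooplankton (all prey gone) → extinct.
Round 2: Minnow (all prey gone), Sunfish (all prey gone) → extinct.
Round 3: Great Blue Heron (all prey gone), Snapping Turtle (all prey gone), Bullfrog (all prey gone), Pike (all prey gone), Largemouth Bass (all prey gone) → extinct.
No further losses. Total secondary extinctions: 13.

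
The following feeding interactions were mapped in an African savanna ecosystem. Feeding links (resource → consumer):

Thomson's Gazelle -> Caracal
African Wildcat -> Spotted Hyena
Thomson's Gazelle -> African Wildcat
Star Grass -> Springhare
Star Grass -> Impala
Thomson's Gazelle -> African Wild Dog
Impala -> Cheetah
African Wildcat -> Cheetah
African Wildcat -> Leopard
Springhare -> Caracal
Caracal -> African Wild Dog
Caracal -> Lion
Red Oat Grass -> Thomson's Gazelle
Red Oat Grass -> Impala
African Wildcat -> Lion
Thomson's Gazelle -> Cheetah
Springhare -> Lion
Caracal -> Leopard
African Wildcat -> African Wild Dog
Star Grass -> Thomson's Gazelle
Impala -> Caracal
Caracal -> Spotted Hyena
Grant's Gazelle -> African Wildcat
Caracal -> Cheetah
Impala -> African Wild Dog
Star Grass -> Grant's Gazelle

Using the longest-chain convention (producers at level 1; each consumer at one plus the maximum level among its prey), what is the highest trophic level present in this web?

Producers (level 1): Red Oat Grass, Star Grass.
Star Grass → Grant's Gazelle → African Wildcat → Spotted Hyena gives Spotted Hyena level 4.
No species has a prey at level 4, so no species reaches level 5.

4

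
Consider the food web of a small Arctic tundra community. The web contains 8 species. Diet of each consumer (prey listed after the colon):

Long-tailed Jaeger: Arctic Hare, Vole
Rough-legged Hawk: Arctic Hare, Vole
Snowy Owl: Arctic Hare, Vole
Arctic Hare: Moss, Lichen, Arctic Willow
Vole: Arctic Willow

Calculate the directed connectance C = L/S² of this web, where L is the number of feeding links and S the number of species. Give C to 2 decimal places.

The web has S = 8 species and L = 10 feeding links.
C = L / S² = 10 / 64 = 0.1562 ≈ 0.16.

C = 0.16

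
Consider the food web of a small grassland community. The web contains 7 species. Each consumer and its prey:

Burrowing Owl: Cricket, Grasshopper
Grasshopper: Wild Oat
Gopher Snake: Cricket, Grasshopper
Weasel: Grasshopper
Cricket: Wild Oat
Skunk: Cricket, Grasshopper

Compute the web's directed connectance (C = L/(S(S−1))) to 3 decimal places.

C = 0.214

The web has S = 7 species and L = 9 feeding links.
C = L / (S(S−1)) = 9 / 42 = 0.2143 ≈ 0.214.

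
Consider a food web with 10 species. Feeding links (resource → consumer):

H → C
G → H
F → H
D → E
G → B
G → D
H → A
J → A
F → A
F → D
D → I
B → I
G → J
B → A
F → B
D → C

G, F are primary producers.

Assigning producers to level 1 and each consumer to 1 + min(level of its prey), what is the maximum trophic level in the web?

Producers (level 1): G, F.
Following each consumer down to its lowest-level prey: G → B → I (levels 1 through 3).
All prey of I (B 2, D 2) are at level 2 or above, so I is at level 1 + 2 = 3.
Every consumer has at least one prey at level 2 or below, so none exceeds level 3.

3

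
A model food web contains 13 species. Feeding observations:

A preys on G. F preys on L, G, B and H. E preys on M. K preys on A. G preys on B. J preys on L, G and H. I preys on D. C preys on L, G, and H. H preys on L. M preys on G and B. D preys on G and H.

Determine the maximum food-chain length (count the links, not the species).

3 links

One longest chain: B → G → A → K.
It has 4 species and 3 links.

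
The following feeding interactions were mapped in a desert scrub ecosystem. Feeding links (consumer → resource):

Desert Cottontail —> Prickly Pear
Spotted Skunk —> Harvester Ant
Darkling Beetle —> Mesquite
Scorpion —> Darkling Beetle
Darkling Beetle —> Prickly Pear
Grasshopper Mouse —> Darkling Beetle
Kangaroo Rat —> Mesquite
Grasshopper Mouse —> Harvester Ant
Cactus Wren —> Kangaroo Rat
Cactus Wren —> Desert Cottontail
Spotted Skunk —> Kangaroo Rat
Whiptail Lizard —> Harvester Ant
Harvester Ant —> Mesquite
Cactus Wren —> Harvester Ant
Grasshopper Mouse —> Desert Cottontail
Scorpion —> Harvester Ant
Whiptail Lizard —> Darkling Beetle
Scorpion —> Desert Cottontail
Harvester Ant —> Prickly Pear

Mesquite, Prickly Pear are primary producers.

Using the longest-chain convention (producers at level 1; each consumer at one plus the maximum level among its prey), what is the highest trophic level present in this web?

3

Producers (level 1): Mesquite, Prickly Pear.
Mesquite → Darkling Beetle → Grasshopper Mouse gives Grasshopper Mouse level 3.
No species has a prey at level 3, so no species reaches level 4.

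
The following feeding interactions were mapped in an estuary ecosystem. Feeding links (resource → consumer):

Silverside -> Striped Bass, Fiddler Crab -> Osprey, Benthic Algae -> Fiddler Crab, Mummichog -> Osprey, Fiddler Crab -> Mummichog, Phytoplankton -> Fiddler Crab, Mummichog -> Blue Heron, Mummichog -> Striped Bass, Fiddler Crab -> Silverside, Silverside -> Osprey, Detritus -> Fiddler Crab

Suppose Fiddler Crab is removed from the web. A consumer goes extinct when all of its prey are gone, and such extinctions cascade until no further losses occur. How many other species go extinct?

5

Remove Fiddler Crab.
Round 1: Silverside (all prey gone), Mummichog (all prey gone) → extinct.
Round 2: Blue Heron (all prey gone), Osprey (all prey gone), Striped Bass (all prey gone) → extinct.
No further losses. Total secondary extinctions: 5.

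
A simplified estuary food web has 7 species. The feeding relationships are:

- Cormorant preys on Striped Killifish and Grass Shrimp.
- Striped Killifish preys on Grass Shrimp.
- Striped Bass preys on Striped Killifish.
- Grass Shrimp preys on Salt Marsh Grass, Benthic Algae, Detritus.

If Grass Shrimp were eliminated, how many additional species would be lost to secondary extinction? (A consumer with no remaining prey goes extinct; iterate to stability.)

3

Remove Grass Shrimp.
Round 1: Striped Killifish (all prey gone) → extinct.
Round 2: Cormorant (all prey gone), Striped Bass (all prey gone) → extinct.
No further losses. Total secondary extinctions: 3.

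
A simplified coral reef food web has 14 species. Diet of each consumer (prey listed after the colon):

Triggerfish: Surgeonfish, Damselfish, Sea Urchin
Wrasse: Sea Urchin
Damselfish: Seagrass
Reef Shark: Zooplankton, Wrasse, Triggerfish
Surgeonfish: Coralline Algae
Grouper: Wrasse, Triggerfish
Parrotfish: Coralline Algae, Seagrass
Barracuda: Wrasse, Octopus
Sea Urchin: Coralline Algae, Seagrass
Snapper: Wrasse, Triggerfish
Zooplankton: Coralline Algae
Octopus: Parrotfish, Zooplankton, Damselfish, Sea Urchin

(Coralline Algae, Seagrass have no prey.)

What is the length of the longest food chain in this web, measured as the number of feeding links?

One longest chain: Coralline Algae → Surgeonfish → Triggerfish → Grouper.
It has 4 species and 3 links.

3 links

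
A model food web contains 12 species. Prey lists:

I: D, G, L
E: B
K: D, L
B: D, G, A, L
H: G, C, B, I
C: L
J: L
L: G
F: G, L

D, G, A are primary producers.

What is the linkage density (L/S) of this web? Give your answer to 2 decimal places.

There are L = 19 links among S = 12 species.
L/S = 19/12 = 1.5833 ≈ 1.58.

L/S = 1.58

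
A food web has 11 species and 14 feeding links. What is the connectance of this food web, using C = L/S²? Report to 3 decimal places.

The web has S = 11 species and L = 14 feeding links.
C = L / S² = 14 / 121 = 0.1157 ≈ 0.116.

C = 0.116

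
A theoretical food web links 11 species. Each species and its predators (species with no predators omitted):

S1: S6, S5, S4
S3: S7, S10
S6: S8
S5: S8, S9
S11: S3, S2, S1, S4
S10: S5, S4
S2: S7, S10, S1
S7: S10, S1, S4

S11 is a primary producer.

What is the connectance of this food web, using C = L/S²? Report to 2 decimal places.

The web has S = 11 species and L = 20 feeding links.
C = L / S² = 20 / 121 = 0.1653 ≈ 0.17.

C = 0.17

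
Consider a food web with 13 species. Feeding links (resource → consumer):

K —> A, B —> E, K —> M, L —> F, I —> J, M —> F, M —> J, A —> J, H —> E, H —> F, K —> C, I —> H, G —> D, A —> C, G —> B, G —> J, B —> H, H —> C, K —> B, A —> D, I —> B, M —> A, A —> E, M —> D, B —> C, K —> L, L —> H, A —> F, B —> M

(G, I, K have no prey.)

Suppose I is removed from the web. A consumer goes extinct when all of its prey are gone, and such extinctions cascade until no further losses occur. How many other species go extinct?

0

Remove I.
Every predator of it retains at least one other prey: B still has G, K; H still has L, B; J still has G, M, A.
No consumer loses all prey, so no secondary extinctions occur.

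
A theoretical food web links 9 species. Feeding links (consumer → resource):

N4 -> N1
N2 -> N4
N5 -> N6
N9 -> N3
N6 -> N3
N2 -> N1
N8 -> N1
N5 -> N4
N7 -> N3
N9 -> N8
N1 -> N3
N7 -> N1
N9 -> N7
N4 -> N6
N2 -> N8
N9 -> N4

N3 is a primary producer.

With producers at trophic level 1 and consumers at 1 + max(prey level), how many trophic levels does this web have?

Producers (level 1): N3.
N3 → N1 → N4 → N5 gives N5 level 4.
No species has a prey at level 4, so no species reaches level 5.

4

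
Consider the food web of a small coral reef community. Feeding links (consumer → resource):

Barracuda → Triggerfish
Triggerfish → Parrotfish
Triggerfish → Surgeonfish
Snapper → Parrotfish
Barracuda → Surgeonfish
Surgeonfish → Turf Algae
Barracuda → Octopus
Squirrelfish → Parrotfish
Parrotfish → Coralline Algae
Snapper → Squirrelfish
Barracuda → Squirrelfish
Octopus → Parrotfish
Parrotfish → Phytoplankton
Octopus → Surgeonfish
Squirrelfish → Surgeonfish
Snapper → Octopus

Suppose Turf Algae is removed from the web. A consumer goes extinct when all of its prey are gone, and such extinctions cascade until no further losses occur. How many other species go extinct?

Remove Turf Algae.
Round 1: Surgeonfish (all prey gone) → extinct.
No further losses. Total secondary extinctions: 1.

1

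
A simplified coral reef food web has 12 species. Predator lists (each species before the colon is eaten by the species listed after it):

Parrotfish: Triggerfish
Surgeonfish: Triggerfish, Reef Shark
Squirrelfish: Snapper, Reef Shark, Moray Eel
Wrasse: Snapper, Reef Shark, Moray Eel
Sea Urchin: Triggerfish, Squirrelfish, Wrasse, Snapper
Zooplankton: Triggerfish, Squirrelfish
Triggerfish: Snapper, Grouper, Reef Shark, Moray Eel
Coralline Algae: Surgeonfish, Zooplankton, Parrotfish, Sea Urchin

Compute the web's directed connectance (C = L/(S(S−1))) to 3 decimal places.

C = 0.174

The web has S = 12 species and L = 23 feeding links.
C = L / (S(S−1)) = 23 / 132 = 0.1742 ≈ 0.174.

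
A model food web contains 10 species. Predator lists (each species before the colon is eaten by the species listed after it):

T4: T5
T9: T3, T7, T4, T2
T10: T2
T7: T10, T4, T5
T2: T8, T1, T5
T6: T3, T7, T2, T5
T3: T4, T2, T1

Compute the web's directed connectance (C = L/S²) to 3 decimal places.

The web has S = 10 species and L = 19 feeding links.
C = L / S² = 19 / 100 = 0.1900 ≈ 0.190.

C = 0.190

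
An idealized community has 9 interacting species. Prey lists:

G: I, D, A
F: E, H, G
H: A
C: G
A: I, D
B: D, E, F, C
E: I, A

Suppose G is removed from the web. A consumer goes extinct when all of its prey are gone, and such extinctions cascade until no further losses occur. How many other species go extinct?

1

Remove G.
Round 1: C (all prey gone) → extinct.
No further losses. Total secondary extinctions: 1.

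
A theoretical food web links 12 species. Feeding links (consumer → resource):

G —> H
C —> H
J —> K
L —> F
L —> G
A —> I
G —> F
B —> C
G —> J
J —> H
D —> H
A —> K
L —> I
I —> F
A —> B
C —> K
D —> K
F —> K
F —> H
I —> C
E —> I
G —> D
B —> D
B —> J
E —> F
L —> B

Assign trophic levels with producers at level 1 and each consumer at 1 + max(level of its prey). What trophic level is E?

Trophic level 4

H is a producer → level 1.
C eats H (level 1); other prey at levels: K 1 → level 2.
I eats C (level 2); other prey at levels: F 2 → level 3.
E eats I (level 3); other prey at levels: F 2 → level 4.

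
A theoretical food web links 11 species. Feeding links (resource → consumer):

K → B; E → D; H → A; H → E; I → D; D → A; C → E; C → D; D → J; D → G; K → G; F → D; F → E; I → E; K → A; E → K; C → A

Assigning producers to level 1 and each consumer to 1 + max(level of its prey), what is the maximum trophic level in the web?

4

Producers (level 1): I, H, C, F.
I → E → K → G gives G level 4.
No species has a prey at level 4, so no species reaches level 5.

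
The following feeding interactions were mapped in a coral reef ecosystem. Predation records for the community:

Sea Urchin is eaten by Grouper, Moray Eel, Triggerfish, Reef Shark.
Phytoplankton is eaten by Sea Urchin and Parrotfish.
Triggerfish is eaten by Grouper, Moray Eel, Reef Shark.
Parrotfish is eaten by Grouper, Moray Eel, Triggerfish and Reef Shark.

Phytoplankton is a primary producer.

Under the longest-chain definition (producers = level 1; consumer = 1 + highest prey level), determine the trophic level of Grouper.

Phytoplankton is a producer → level 1.
Sea Urchin eats Phytoplankton → level 2.
Triggerfish eats Sea Urchin (level 2); other prey at levels: Parrotfish 2 → level 3.
Grouper eats Triggerfish (level 3); other prey at levels: Sea Urchin 2, Parrotfish 2 → level 4.

Trophic level 4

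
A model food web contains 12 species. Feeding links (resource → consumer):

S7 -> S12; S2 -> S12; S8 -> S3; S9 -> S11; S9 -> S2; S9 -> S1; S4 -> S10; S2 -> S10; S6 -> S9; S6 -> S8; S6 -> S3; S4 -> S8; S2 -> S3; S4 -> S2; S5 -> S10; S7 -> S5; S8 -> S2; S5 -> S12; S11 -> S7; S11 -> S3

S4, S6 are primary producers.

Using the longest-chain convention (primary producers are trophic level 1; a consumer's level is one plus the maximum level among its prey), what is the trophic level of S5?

Trophic level 5

S6 is a producer → level 1.
S9 eats S6 → level 2.
S11 eats S9 → level 3.
S7 eats S11 → level 4.
S5 eats S7 → level 5.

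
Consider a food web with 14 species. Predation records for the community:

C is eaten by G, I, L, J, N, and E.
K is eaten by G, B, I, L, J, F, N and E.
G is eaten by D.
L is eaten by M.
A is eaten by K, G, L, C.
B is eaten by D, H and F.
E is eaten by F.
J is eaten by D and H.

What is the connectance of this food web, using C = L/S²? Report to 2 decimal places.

The web has S = 14 species and L = 26 feeding links.
C = L / S² = 26 / 196 = 0.1327 ≈ 0.13.

C = 0.13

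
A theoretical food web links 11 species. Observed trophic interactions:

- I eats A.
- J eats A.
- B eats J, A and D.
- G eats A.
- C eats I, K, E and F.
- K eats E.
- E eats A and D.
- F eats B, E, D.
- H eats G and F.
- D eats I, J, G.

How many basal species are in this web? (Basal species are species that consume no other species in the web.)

Basal species (no prey listed): A.
Count: 1.

1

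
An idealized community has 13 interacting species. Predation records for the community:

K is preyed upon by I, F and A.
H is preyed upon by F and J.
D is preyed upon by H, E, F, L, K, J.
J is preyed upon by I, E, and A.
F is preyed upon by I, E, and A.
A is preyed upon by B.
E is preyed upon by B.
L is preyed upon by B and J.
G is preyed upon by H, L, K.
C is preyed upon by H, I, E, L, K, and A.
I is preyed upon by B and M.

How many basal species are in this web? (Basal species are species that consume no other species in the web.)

3

Basal species (no prey listed): C, D, G.
Count: 3.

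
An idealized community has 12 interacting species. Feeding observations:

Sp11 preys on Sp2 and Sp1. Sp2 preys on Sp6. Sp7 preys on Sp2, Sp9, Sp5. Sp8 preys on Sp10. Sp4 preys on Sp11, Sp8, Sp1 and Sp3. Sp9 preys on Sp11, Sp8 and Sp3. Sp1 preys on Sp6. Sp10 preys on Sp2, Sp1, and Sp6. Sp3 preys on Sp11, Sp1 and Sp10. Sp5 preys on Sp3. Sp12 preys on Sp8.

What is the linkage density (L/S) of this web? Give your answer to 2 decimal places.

There are L = 23 links among S = 12 species.
L/S = 23/12 = 1.9167 ≈ 1.92.

L/S = 1.92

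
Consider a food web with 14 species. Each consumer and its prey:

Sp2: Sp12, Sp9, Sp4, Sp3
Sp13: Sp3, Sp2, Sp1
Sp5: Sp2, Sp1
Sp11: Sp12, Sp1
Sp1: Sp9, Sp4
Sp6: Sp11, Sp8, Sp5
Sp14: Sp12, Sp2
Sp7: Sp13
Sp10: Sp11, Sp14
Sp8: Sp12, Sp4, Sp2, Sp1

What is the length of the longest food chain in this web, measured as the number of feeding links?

One longest chain: Sp12 → Sp2 → Sp8 → Sp6.
It has 4 species and 3 links.

3 links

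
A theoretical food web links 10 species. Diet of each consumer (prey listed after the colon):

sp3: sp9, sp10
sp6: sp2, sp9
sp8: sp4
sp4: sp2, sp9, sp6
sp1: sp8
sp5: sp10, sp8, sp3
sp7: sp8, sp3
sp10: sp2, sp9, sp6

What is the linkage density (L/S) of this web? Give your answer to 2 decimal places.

L/S = 1.70

There are L = 17 links among S = 10 species.
L/S = 17/10 = 1.7000 ≈ 1.70.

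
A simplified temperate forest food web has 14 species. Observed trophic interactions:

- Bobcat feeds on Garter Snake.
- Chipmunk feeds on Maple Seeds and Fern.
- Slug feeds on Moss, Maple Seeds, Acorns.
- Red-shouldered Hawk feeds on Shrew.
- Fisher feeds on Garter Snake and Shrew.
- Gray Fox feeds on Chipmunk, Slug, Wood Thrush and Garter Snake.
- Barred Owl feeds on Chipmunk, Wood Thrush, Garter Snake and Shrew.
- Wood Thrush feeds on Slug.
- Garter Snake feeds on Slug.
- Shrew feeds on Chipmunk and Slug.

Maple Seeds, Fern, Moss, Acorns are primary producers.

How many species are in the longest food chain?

4 species

One longest chain: Maple Seeds → Slug → Wood Thrush → Barred Owl.
It has 4 species and 3 links.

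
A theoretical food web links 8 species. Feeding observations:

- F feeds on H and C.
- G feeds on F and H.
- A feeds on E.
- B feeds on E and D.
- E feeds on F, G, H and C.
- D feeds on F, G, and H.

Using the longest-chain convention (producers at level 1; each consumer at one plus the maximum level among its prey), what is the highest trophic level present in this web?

5

Producers (level 1): C, H.
C → F → G → E → A gives A level 5.
No species has a prey at level 5, so no species reaches level 6.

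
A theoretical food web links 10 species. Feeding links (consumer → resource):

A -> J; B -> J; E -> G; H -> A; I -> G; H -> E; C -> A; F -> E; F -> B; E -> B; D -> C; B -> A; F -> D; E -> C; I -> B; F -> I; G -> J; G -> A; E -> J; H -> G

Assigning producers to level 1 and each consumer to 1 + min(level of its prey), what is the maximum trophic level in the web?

Producers (level 1): J.
Following each consumer down to its lowest-level prey: J → A → C → D (levels 1 through 4).
All prey of D (C 3) are at level 3 or above, so D is at level 1 + 3 = 4.
Every consumer has at least one prey at level 3 or below, so none exceeds level 4.

4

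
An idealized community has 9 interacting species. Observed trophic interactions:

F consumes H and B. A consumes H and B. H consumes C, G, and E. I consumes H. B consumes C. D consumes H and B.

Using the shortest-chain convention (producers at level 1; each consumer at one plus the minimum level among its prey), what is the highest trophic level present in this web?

Producers (level 1): E, G, C.
Following each consumer down to its lowest-level prey: C → B → D (levels 1 through 3).
All prey of D (B 2, H 2) are at level 2 or above, so D is at level 1 + 2 = 3.
Every consumer has at least one prey at level 2 or below, so none exceeds level 3.

3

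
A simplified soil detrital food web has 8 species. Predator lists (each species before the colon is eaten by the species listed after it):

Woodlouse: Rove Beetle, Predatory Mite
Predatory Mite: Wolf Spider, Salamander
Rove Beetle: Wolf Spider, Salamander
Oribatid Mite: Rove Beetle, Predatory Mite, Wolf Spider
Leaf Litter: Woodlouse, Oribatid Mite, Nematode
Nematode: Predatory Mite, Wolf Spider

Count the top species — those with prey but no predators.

Top species (has prey, but nothing eats it): Wolf Spider, Salamander.
Count: 2.

2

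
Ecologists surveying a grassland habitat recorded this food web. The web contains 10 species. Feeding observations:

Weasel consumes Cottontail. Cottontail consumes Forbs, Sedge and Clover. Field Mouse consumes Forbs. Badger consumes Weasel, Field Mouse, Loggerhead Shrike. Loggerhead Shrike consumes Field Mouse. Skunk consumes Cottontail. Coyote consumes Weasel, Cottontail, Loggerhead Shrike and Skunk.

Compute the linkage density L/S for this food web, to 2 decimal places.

There are L = 14 links among S = 10 species.
L/S = 14/10 = 1.4000 ≈ 1.40.

L/S = 1.40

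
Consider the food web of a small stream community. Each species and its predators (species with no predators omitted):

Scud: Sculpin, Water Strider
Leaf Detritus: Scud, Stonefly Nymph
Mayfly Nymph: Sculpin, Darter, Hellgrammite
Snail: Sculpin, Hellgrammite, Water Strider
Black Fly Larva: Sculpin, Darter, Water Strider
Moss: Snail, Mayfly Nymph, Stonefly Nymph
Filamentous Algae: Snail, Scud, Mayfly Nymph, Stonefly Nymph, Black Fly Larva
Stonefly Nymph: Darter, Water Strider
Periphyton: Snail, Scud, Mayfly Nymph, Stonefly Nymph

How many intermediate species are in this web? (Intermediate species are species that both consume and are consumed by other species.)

Intermediate species (has both prey and predators): Snail, Scud, Mayfly Nymph, Stonefly Nymph, Black Fly Larva.
Count: 5.

5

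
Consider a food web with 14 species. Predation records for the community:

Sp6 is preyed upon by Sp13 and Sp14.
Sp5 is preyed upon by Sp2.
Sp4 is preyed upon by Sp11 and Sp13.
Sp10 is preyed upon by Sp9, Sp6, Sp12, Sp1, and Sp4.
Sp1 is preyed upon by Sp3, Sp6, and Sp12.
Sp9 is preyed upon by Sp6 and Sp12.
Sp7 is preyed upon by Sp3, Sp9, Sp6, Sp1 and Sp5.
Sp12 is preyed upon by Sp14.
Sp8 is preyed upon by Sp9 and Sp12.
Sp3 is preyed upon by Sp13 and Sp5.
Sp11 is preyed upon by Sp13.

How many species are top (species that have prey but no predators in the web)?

3

Top species (has prey, but nothing eats it): Sp14, Sp13, Sp2.
Count: 3.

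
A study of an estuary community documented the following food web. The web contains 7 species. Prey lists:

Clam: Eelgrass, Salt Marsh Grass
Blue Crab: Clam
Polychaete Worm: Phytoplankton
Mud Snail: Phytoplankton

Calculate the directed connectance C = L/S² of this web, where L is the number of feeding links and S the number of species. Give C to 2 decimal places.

The web has S = 7 species and L = 5 feeding links.
C = L / S² = 5 / 49 = 0.1020 ≈ 0.10.

C = 0.10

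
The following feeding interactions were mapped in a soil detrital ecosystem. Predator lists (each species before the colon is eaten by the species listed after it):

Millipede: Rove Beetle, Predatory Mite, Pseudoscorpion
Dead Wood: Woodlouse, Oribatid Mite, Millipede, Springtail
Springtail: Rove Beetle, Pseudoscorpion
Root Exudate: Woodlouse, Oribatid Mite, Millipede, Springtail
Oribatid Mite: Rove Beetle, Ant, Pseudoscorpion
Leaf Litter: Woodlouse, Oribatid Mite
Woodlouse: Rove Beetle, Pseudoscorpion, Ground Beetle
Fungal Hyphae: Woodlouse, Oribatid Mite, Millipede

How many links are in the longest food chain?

2 links

One longest chain: Fungal Hyphae → Woodlouse → Rove Beetle.
It has 3 species and 2 links.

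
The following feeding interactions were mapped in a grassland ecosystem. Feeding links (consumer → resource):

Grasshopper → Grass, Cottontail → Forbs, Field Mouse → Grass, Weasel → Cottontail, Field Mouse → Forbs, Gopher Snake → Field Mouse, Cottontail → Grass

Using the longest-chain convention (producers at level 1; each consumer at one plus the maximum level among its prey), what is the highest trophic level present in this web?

3

Producers (level 1): Grass, Forbs.
Grass → Cottontail → Weasel gives Weasel level 3.
No species has a prey at level 3, so no species reaches level 4.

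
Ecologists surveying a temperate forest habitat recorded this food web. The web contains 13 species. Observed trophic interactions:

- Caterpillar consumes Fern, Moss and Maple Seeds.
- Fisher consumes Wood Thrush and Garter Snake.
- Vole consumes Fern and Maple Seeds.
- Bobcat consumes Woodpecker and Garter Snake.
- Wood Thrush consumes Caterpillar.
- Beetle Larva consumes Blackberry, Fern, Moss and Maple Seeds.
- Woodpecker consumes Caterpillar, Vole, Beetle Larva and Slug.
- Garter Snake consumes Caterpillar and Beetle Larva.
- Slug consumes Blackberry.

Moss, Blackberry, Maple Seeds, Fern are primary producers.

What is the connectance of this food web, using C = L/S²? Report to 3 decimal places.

The web has S = 13 species and L = 21 feeding links.
C = L / S² = 21 / 169 = 0.1243 ≈ 0.124.

C = 0.124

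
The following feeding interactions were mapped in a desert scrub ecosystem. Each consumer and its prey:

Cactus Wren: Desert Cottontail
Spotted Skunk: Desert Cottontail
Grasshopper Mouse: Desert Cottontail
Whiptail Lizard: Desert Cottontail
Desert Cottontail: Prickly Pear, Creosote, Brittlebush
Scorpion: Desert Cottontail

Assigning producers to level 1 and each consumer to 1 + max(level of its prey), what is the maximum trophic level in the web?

Producers (level 1): Prickly Pear, Creosote, Brittlebush.
Prickly Pear → Desert Cottontail → Grasshopper Mouse gives Grasshopper Mouse level 3.
No species has a prey at level 3, so no species reaches level 4.

3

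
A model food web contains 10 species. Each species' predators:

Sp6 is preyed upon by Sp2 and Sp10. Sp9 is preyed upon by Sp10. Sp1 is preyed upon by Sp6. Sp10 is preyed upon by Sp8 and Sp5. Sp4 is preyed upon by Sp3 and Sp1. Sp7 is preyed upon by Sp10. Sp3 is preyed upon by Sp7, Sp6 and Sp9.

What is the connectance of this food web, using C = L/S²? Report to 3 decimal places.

C = 0.120

The web has S = 10 species and L = 12 feeding links.
C = L / S² = 12 / 100 = 0.1200 ≈ 0.120.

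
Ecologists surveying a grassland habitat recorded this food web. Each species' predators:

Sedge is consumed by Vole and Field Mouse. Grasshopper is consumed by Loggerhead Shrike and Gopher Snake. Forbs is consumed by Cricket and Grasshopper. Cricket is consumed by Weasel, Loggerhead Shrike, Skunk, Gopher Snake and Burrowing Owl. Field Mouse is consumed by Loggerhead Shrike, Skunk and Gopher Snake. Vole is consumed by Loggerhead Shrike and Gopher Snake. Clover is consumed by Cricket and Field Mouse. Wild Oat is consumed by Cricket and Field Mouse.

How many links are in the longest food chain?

2 links

One longest chain: Clover → Field Mouse → Skunk.
It has 3 species and 2 links.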